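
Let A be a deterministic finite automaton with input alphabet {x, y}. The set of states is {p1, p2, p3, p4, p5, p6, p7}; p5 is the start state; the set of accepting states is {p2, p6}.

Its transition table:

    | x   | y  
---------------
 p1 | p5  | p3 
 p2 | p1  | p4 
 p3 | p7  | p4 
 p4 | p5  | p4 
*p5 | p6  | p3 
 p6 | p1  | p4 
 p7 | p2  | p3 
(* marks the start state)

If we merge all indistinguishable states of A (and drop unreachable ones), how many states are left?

Every state is reachable, so we keep all 7.
Initial partition by acceptance: {p2,p6} | {p1,p3,p4,p5,p7}.
On input x, block {p1,p3,p4,p5,p7} splits into {p1,p3,p4} and {p5,p7}.
No further refinement is possible. Final partition (3 blocks): {p2,p6} | {p1,p3,p4} | {p5,p7}.

3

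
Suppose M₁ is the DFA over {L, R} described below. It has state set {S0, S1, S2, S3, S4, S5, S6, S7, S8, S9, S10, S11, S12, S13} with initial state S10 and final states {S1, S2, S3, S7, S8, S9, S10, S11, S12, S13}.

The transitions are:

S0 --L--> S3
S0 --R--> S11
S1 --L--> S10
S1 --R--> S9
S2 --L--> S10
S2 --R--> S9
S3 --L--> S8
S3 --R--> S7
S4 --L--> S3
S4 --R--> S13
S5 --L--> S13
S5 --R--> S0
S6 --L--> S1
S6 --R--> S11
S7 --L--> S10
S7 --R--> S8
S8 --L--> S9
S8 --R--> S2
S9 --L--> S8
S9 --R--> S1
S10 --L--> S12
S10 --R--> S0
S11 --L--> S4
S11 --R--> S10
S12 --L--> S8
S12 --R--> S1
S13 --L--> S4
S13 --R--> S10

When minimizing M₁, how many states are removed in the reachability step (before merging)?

BFS from S10 reaches {S0, S1, S2, S3, S4, S7, S8, S9, S10, S11, S12, S13}; the 2 state(s) S5, S6 are never visited.

2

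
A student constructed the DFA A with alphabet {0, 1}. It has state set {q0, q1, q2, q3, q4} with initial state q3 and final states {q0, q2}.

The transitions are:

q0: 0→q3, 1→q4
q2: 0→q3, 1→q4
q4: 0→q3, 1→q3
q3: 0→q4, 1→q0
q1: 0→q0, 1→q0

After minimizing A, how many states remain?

First remove the unreachable states {q1,q2}; 3 states remain.
Initial partition by acceptance: {q0} | {q3,q4}.
On input 1, block {q3,q4} splits into {q3} and {q4}.
No further refinement is possible. Final partition (3 blocks): {q0} | {q3} | {q4}.

3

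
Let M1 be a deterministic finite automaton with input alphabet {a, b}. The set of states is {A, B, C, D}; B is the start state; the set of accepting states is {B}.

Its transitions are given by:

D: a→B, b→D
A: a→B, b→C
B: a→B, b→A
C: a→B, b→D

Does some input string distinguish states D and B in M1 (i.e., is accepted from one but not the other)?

Initial partition by acceptance: {B} | {A,C,D}.
Stable partition: {B} | {A,C,D} — 2 equivalence classes.
D and B end up in different blocks, so they are distinguishable. For instance, the string 'ε' is accepted from only B.

Yes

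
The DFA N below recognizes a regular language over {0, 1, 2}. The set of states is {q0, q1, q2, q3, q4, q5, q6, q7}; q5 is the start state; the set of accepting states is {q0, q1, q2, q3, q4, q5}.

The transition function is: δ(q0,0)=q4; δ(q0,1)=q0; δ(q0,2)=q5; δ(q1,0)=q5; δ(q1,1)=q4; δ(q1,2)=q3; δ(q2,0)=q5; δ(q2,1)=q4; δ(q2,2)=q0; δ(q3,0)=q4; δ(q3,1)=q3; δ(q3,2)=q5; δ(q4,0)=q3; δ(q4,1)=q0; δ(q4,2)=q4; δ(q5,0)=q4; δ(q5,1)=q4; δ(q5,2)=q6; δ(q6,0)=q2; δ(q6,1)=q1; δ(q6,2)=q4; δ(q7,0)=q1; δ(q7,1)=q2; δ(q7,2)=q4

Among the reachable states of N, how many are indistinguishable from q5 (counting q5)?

1

Reachable states from the start: {q0,q1,q2,q3,q4,q5,q6}. Unreachable: {q7} — drop them.
Initial partition by acceptance: {q0,q1,q2,q3,q4,q5} | {q6}.
Split {q0,q1,q2,q3,q4,q5} by δ(·,2) → {q0,q1,q2,q3,q4} and {q5}.
Split {q0,q1,q2,q3,q4} by δ(·,0) → {q0,q3,q4} and {q1,q2}.
Split {q0,q3,q4} by δ(·,2) → {q0,q3} and {q4}.
The partition is now stable with 5 blocks: {q0,q3} | {q6} | {q5} | {q1,q2} | {q4}.
The equivalence class containing q5 is {q5}, of size 1.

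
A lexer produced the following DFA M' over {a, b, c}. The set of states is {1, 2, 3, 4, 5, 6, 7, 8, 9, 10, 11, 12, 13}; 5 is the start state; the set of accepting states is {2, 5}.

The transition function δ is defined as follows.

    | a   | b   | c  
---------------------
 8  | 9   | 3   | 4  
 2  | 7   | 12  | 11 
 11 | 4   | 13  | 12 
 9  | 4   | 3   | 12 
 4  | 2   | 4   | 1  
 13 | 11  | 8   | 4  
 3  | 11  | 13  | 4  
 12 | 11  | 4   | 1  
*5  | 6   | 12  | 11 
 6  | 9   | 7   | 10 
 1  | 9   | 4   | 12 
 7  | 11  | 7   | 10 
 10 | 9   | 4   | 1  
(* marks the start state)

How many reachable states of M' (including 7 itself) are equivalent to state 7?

All states are reachable from the start state.
Initial partition by acceptance: {2,5} | {1,3,4,6,7,8,9,10,11,12,13}.
Refine {1,3,4,6,7,8,9,10,11,12,13} on symbol a: members go to different blocks, giving {1,3,6,7,8,9,10,11,12,13} and {4}.
Refine {1,3,6,7,8,9,10,11,12,13} on symbol a: members go to different blocks, giving {1,3,6,7,8,10,12,13} and {9,11}.
Split {1,3,6,7,8,10,12,13} by δ(·,b) → {3,6,7,8,13} and {1,10,12}.
On input c, block {3,6,7,8,13} splits into {3,8,13} and {6,7}.
The partition is now stable with 6 blocks: {2,5} | {3,8,13} | {4} | {9,11} | {1,10,12} | {6,7}.
State 7 belongs to the block {6,7}, which has 2 states.

2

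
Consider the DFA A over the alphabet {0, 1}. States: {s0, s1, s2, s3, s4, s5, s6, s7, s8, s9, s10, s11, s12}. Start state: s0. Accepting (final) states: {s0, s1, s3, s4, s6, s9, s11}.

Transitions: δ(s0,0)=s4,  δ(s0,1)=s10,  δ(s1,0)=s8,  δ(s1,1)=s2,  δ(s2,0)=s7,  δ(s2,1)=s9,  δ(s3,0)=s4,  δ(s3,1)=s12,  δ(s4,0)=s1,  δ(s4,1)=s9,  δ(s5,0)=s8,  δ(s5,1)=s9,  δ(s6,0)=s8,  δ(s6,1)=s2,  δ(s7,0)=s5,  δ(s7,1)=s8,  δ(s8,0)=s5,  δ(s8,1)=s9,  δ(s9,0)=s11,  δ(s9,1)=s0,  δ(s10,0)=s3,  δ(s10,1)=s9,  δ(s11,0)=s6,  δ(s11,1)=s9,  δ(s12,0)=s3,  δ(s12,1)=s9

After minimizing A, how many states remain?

8

All states are reachable from the start state.
P0 = {s0,s1,s3,s4,s6,s9,s11} | {s2,s5,s7,s8,s10,s12}.
On input 0, block {s0,s1,s3,s4,s6,s9,s11} splits into {s0,s3,s4,s9,s11} and {s1,s6}.
On input 0, block {s0,s3,s4,s9,s11} splits into {s0,s3,s9} and {s4,s11}.
On input 1, block {s0,s3,s9} splits into {s0,s3} and {s9}.
Split {s2,s5,s7,s8,s10,s12} by δ(·,0) → {s2,s5,s7,s8} and {s10,s12}.
Split {s2,s5,s7,s8} by δ(·,1) → {s2,s5,s8} and {s7}.
Refine {s2,s5,s8} on symbol 0: members go to different blocks, giving {s5,s8} and {s2}.
No further refinement is possible. Final partition (8 blocks): {s0,s3} | {s5,s8} | {s1,s6} | {s4,s11} | {s9} | {s10,s12} | {s7} | {s2}.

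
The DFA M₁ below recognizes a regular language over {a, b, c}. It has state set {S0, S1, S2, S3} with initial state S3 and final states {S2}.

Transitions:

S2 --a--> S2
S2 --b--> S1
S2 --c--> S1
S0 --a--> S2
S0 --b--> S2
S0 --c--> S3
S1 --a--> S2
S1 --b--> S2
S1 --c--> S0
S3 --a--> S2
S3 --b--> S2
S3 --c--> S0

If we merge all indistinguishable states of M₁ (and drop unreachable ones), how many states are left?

2

All states are reachable from the start state.
Initial partition by acceptance: {S2} | {S0,S1,S3}.
No further refinement is possible. Final partition (2 blocks): {S2} | {S0,S1,S3}.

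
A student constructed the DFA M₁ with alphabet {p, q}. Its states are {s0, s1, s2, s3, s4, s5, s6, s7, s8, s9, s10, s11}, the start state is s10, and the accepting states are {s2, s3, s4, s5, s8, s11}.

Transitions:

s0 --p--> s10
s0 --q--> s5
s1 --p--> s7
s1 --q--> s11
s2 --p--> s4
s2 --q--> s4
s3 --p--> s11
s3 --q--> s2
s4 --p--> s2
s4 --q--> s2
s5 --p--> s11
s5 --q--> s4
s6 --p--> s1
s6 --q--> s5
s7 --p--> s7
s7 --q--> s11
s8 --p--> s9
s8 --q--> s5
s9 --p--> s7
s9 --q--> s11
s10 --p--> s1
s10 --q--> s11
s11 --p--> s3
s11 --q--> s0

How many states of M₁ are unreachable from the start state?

3

Starting at s10 and following transitions, the reachable set is {s0, s1, s2, s3, s4, s5, s7, s10, s11}. That leaves s6, s8, s9 unreachable — 3 in total.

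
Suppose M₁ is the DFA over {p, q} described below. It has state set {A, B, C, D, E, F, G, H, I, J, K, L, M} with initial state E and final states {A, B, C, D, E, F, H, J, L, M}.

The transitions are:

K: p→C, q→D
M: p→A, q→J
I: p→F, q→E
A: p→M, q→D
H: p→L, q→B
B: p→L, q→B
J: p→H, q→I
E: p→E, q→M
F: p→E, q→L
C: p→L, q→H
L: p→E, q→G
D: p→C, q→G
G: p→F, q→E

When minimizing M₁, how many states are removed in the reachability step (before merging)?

No path from E leads to K; the other 12 states are all reachable.

1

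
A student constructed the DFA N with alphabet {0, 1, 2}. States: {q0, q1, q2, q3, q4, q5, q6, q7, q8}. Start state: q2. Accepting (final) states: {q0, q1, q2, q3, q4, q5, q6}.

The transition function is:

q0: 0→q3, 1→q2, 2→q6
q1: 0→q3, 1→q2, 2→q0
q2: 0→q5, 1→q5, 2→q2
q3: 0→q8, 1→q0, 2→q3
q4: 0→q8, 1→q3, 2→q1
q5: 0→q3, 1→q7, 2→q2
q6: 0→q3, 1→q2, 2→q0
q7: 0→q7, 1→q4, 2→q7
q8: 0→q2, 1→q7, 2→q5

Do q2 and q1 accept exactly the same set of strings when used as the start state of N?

P0 = {q0,q1,q2,q3,q4,q5,q6} | {q7,q8}.
On input 0, block {q0,q1,q2,q3,q4,q5,q6} splits into {q0,q1,q2,q5,q6} and {q3,q4}.
Split {q0,q1,q2,q5,q6} by δ(·,0) → {q0,q1,q5,q6} and {q2}.
Split {q0,q1,q5,q6} by δ(·,1) → {q0,q1,q6} and {q5}.
On input 0, block {q7,q8} splits into {q7} and {q8}.
On input 1, block {q3,q4} splits into {q3} and {q4}.
The partition is now stable with 7 blocks: {q0,q1,q6} | {q7} | {q3} | {q2} | {q5} | {q8} | {q4}.
q2 and q1 end up in different blocks, so they are distinguishable. For instance, the string '00' is accepted from only q2.

No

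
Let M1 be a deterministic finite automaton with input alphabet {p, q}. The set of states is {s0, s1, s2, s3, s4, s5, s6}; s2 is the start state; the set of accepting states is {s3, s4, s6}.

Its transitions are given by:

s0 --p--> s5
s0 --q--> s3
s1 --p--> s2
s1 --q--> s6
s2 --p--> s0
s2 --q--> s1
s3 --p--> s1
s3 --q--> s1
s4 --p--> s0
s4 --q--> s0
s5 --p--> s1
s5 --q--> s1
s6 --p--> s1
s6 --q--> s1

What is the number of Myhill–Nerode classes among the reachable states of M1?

States {s4} cannot be reached from the start state, so discard them.
P0 = {s3,s6} | {s0,s1,s2,s5}.
Refine {s0,s1,s2,s5} on symbol q: members go to different blocks, giving {s0,s1} and {s2,s5}.
The partition is now stable with 3 blocks: {s3,s6} | {s0,s1} | {s2,s5}.

3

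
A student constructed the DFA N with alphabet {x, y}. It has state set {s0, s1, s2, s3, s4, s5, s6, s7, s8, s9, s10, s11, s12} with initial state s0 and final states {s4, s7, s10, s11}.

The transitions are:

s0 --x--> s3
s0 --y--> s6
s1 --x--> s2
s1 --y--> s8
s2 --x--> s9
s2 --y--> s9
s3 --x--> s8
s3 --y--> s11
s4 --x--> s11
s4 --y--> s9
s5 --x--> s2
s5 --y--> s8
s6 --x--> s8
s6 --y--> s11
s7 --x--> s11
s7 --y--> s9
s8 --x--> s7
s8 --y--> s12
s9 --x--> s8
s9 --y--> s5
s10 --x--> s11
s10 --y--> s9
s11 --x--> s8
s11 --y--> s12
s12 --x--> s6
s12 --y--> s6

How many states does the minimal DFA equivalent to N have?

8

First remove the unreachable states {s1,s4,s10}; 10 states remain.
Initial partition by acceptance: {s7,s11} | {s0,s2,s3,s5,s6,s8,s9,s12}.
Split {s7,s11} by δ(·,x) → {s7} and {s11}.
Split {s0,s2,s3,s5,s6,s8,s9,s12} by δ(·,x) → {s0,s2,s3,s5,s6,s9,s12} and {s8}.
Split {s0,s2,s3,s5,s6,s9,s12} by δ(·,x) → {s0,s2,s5,s12} and {s3,s6,s9}.
Refine {s0,s2,s5,s12} on symbol x: members go to different blocks, giving {s0,s2,s12} and {s5}.
Split {s3,s6,s9} by δ(·,y) → {s3,s6} and {s9}.
On input x, block {s0,s2,s12} splits into {s0,s12} and {s2}.
The partition is now stable with 8 blocks: {s7} | {s0,s12} | {s11} | {s8} | {s3,s6} | {s5} | {s9} | {s2}.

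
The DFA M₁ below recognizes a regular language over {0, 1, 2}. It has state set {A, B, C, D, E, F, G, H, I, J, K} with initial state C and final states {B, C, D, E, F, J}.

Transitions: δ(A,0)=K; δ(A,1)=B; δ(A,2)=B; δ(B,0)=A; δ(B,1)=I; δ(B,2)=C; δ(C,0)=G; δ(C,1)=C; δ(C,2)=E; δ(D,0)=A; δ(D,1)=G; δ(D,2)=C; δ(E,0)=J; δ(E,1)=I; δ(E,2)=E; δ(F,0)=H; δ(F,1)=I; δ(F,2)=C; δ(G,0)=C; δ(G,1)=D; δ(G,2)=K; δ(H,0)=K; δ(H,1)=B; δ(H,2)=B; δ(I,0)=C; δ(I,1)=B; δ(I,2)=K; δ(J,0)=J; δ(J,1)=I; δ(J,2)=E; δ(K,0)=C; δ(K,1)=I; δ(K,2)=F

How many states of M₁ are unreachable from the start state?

0

Exploring from C, all states are eventually visited, so none are unreachable.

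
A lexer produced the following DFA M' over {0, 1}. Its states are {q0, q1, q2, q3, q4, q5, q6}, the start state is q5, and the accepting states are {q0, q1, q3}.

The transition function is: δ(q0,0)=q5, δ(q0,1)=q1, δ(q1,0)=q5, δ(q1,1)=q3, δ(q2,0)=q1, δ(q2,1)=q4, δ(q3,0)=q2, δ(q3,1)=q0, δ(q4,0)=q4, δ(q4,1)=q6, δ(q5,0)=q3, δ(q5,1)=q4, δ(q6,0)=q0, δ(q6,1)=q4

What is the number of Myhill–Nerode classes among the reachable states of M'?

3

Start with accepting vs non-accepting: {q0,q1,q3} | {q2,q4,q5,q6}.
On input 0, block {q2,q4,q5,q6} splits into {q2,q5,q6} and {q4}.
No further refinement is possible. Final partition (3 blocks): {q0,q1,q3} | {q2,q5,q6} | {q4}.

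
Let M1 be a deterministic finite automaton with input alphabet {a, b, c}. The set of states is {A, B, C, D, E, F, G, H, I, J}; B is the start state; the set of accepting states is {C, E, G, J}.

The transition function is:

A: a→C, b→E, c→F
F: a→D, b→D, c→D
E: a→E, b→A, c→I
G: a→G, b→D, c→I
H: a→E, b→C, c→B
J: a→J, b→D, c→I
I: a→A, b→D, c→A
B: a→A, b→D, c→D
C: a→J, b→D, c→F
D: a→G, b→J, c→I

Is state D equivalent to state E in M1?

States {H} cannot be reached from the start state, so discard them.
Start with accepting vs non-accepting: {C,E,G,J} | {A,B,D,F,I}.
Split {A,B,D,F,I} by δ(·,a) → {B,F,I} and {A,D}.
No further refinement is possible. Final partition (3 blocks): {C,E,G,J} | {B,F,I} | {A,D}.
D and E end up in different blocks, so they are distinguishable. For instance, the string 'ε' is accepted from only E.

No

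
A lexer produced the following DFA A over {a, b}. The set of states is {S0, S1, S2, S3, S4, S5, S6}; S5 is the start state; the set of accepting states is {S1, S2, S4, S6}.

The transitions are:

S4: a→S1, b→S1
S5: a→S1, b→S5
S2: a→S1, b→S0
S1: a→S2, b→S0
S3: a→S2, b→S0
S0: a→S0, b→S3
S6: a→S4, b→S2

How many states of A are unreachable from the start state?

Starting at S5 and following transitions, the reachable set is {S0, S1, S2, S3, S5}. That leaves S4, S6 unreachable — 2 in total.

2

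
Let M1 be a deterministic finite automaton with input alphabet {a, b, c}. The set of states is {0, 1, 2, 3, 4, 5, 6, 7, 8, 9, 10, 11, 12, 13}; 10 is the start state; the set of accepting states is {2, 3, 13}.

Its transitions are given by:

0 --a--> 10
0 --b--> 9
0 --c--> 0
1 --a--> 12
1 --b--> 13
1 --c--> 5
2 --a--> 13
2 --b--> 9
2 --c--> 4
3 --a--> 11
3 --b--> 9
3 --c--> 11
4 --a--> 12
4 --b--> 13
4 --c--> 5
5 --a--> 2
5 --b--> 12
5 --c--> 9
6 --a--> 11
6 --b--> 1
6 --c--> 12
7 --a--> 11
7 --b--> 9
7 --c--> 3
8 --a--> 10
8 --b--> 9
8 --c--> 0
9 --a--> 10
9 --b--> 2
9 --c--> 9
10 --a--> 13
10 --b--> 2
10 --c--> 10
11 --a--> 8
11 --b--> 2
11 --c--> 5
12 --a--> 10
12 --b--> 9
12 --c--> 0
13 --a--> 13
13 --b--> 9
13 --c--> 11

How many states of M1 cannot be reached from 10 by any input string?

4

Starting at 10 and following transitions, the reachable set is {0, 2, 4, 5, 8, 9, 10, 11, 12, 13}. That leaves 1, 3, 6, 7 unreachable — 4 in total.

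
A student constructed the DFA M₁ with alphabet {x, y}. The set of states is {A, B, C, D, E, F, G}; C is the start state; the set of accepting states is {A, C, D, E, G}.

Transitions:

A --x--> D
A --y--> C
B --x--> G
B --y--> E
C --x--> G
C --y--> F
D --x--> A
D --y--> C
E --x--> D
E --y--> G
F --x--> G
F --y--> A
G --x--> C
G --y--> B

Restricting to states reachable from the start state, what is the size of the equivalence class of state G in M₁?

2

All states are reachable from the start state.
Initial partition by acceptance: {A,C,D,E,G} | {B,F}.
Split {A,C,D,E,G} by δ(·,y) → {A,D,E} and {C,G}.
Stable partition: {A,D,E} | {B,F} | {C,G} — 3 equivalence classes.
The equivalence class containing G is {C,G}, of size 2.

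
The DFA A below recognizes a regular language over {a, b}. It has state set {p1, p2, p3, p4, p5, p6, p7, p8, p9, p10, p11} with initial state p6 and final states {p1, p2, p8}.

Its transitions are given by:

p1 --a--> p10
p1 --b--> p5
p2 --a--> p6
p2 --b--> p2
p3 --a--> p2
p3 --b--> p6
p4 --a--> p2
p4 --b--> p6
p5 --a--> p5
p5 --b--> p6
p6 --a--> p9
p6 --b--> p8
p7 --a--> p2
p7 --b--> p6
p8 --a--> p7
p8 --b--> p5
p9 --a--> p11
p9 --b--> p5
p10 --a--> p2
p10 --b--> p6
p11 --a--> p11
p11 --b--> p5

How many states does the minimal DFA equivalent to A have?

6

Reachable states from the start: {p2,p5,p6,p7,p8,p9,p11}. Unreachable: {p1,p3,p4,p10} — drop them.
P0 = {p2,p8} | {p5,p6,p7,p9,p11}.
On input b, block {p2,p8} splits into {p2} and {p8}.
Split {p5,p6,p7,p9,p11} by δ(·,a) → {p5,p6,p9,p11} and {p7}.
On input b, block {p5,p6,p9,p11} splits into {p5,p9,p11} and {p6}.
Split {p5,p9,p11} by δ(·,b) → {p9,p11} and {p5}.
The partition is now stable with 6 blocks: {p2} | {p9,p11} | {p8} | {p7} | {p6} | {p5}.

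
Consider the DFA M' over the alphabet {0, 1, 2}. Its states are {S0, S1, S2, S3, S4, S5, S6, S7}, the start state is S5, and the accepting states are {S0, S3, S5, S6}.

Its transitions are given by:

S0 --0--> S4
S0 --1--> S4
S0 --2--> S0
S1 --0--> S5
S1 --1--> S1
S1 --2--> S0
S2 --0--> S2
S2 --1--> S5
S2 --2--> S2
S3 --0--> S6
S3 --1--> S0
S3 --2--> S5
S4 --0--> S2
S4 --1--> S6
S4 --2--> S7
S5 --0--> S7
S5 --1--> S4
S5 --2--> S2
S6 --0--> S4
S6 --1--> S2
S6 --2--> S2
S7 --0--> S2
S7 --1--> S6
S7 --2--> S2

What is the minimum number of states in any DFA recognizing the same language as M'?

Reachable states from the start: {S2,S4,S5,S6,S7}. Unreachable: {S0,S1,S3} — drop them.
Start with accepting vs non-accepting: {S5,S6} | {S2,S4,S7}.
No further refinement is possible. Final partition (2 blocks): {S5,S6} | {S2,S4,S7}.

2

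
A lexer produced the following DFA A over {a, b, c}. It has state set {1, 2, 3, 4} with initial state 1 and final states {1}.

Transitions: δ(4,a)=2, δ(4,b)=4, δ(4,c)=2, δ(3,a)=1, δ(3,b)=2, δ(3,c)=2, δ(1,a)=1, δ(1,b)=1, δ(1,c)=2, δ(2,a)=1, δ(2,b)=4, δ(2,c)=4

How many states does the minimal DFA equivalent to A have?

3

States {3} cannot be reached from the start state, so discard them.
P0 = {1} | {2,4}.
Split {2,4} by δ(·,a) → {2} and {4}.
No further refinement is possible. Final partition (3 blocks): {1} | {2} | {4}.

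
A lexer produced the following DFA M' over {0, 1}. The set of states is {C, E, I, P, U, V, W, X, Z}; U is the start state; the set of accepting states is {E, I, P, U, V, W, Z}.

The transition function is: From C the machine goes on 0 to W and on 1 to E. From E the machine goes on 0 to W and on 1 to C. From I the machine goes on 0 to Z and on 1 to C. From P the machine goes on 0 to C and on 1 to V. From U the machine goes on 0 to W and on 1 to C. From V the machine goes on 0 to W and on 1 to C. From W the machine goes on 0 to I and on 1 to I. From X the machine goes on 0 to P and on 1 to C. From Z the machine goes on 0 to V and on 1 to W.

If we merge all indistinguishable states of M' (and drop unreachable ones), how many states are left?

5

Reachable states from the start: {C,E,I,U,V,W,Z}. Unreachable: {P,X} — drop them.
P0 = {E,I,U,V,W,Z} | {C}.
Split {E,I,U,V,W,Z} by δ(·,1) → {E,I,U,V} and {W,Z}.
Refine {W,Z} on symbol 1: members go to different blocks, giving {Z} and {W}.
On input 0, block {E,I,U,V} splits into {E,U,V} and {I}.
No further refinement is possible. Final partition (5 blocks): {E,U,V} | {C} | {Z} | {W} | {I}.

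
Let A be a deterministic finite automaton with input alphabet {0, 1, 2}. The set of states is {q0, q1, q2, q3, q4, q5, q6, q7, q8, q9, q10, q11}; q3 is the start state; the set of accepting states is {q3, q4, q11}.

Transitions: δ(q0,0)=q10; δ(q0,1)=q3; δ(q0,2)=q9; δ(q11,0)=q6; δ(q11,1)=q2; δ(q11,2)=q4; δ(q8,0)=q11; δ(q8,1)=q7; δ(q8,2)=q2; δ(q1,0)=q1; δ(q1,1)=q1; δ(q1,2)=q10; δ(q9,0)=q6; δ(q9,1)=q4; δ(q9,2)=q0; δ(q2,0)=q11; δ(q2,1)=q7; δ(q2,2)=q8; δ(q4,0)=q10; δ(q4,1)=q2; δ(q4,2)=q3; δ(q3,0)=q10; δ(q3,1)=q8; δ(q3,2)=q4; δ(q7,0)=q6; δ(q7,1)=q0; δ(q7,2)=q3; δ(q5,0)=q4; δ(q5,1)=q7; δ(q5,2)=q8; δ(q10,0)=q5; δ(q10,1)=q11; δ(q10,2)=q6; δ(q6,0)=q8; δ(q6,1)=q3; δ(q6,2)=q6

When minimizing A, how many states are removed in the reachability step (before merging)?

No path from q3 leads to q1; the other 11 states are all reachable.

1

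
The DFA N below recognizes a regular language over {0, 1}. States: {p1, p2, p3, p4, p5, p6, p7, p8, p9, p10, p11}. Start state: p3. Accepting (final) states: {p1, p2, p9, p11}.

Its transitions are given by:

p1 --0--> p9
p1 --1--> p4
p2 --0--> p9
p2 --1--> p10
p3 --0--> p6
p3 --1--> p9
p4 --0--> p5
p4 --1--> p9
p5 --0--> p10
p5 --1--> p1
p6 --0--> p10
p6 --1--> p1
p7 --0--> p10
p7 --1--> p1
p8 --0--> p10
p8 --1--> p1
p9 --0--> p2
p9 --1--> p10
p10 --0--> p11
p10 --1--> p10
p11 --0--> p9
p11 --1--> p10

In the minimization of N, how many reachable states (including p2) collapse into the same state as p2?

First remove the unreachable states {p7,p8}; 9 states remain.
Start with accepting vs non-accepting: {p1,p2,p9,p11} | {p3,p4,p5,p6,p10}.
On input 0, block {p3,p4,p5,p6,p10} splits into {p3,p4,p5,p6} and {p10}.
Split {p1,p2,p9,p11} by δ(·,1) → {p2,p9,p11} and {p1}.
Refine {p3,p4,p5,p6} on symbol 0: members go to different blocks, giving {p3,p4} and {p5,p6}.
The partition is now stable with 5 blocks: {p2,p9,p11} | {p3,p4} | {p10} | {p1} | {p5,p6}.
The equivalence class containing p2 is {p2,p9,p11}, of size 3.

3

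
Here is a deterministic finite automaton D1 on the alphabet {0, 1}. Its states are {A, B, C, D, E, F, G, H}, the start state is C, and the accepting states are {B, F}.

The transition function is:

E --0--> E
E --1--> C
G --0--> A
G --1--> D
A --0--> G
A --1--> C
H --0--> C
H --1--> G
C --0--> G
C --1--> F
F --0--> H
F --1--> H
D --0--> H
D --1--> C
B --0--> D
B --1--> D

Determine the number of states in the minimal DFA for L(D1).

First remove the unreachable states {B,E}; 6 states remain.
Start with accepting vs non-accepting: {F} | {A,C,D,G,H}.
On input 1, block {A,C,D,G,H} splits into {A,D,G,H} and {C}.
Split {A,D,G,H} by δ(·,0) → {A,D,G} and {H}.
Split {A,D,G} by δ(·,0) → {A,G} and {D}.
Split {A,G} by δ(·,1) → {A} and {G}.
Stable partition: {F} | {A} | {C} | {H} | {D} | {G} — 6 equivalence classes.

6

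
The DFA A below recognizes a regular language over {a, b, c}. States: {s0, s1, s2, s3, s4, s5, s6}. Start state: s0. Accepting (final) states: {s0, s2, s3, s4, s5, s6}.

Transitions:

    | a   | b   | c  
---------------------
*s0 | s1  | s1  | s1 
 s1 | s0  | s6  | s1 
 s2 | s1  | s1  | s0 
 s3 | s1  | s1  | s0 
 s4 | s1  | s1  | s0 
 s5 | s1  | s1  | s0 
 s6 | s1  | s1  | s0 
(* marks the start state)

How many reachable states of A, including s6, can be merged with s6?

Reachable states from the start: {s0,s1,s6}. Unreachable: {s2,s3,s4,s5} — drop them.
Initial partition by acceptance: {s0,s6} | {s1}.
Refine {s0,s6} on symbol c: members go to different blocks, giving {s0} and {s6}.
The partition is now stable with 3 blocks: {s0} | {s1} | {s6}.
State s6 belongs to the block {s6}, which has 1 states.

1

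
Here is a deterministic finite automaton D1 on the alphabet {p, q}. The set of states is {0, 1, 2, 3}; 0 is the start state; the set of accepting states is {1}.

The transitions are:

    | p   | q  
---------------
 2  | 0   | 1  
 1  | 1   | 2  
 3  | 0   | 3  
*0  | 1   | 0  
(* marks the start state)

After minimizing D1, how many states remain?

3

States {3} cannot be reached from the start state, so discard them.
Start with accepting vs non-accepting: {1} | {0,2}.
Refine {0,2} on symbol p: members go to different blocks, giving {0} and {2}.
The partition is now stable with 3 blocks: {1} | {0} | {2}.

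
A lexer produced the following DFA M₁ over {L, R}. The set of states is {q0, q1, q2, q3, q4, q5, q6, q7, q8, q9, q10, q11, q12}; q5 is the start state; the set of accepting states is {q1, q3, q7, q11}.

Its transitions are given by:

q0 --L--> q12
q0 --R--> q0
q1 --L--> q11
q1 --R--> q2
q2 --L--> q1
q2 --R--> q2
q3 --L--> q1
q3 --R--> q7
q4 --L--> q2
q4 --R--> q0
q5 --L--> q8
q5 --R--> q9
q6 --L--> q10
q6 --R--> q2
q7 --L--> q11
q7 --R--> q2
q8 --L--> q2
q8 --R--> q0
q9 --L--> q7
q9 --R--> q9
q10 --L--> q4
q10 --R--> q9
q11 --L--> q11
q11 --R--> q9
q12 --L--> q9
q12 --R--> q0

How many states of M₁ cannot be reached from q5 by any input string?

4

No path from q5 leads to q3, q4, q6, q10; the other 9 states are all reachable.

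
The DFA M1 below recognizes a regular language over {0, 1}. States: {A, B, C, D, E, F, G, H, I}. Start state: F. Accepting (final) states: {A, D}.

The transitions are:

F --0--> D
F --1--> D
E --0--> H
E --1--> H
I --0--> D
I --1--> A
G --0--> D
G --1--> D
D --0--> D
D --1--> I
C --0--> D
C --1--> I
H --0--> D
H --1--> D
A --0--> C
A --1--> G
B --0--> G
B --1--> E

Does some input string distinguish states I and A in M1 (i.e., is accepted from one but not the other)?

Yes

First remove the unreachable states {B,E,H}; 6 states remain.
Start with accepting vs non-accepting: {A,D} | {C,F,G,I}.
On input 0, block {A,D} splits into {A} and {D}.
Refine {C,F,G,I} on symbol 1: members go to different blocks, giving {F,G} and {C} and {I}.
Stable partition: {A} | {F,G} | {D} | {C} | {I} — 5 equivalence classes.
I and A end up in different blocks, so they are distinguishable. For instance, the string 'ε' is accepted from only A.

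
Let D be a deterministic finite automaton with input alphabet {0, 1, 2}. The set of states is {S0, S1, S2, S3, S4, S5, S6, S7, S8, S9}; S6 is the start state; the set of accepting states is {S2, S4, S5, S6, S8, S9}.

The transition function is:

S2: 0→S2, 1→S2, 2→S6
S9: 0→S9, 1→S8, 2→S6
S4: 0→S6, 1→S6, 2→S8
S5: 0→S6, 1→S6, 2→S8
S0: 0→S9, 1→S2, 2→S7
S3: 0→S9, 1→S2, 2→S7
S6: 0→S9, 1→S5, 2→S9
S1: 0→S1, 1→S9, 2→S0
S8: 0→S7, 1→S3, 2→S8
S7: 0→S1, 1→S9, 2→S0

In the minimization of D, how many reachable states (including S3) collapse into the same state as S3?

States {S4} cannot be reached from the start state, so discard them.
Start with accepting vs non-accepting: {S2,S5,S6,S8,S9} | {S0,S1,S3,S7}.
On input 0, block {S2,S5,S6,S8,S9} splits into {S2,S5,S6,S9} and {S8}.
Split {S2,S5,S6,S9} by δ(·,1) → {S2,S5,S6} and {S9}.
On input 0, block {S2,S5,S6} splits into {S2,S5} and {S6}.
Split {S2,S5} by δ(·,0) → {S2} and {S5}.
On input 0, block {S0,S1,S3,S7} splits into {S0,S3} and {S1,S7}.
Stable partition: {S2} | {S0,S3} | {S8} | {S9} | {S6} | {S5} | {S1,S7} — 7 equivalence classes.
State S3 belongs to the block {S0,S3}, which has 2 states.

2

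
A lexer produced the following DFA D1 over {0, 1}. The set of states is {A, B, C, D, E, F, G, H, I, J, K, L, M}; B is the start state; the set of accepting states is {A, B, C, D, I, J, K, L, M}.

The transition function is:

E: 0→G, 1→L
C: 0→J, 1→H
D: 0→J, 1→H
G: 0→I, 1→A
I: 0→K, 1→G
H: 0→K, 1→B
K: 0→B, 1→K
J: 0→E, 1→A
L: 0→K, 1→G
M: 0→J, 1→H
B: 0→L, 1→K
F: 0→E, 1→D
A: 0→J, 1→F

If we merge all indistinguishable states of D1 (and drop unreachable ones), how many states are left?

States {C,M} cannot be reached from the start state, so discard them.
P0 = {A,B,D,I,J,K,L} | {E,F,G,H}.
On input 0, block {A,B,D,I,J,K,L} splits into {A,B,D,I,K,L} and {J}.
Refine {A,B,D,I,K,L} on symbol 0: members go to different blocks, giving {B,I,K,L} and {A,D}.
On input 1, block {B,I,K,L} splits into {B,K} and {I,L}.
On input 0, block {B,K} splits into {B} and {K}.
Split {E,F,G,H} by δ(·,0) → {E,F} and {G} and {H}.
Split {E,F} by δ(·,0) → {E} and {F}.
Refine {A,D} on symbol 1: members go to different blocks, giving {A} and {D}.
The partition is now stable with 10 blocks: {B} | {E} | {J} | {A} | {I,L} | {K} | {G} | {H} | {F} | {D}.

10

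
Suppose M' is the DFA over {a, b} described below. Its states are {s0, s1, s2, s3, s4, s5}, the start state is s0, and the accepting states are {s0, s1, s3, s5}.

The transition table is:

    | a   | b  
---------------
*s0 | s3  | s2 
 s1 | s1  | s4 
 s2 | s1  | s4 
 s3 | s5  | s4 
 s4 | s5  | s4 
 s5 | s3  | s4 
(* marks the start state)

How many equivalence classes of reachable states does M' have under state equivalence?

2

Start with accepting vs non-accepting: {s0,s1,s3,s5} | {s2,s4}.
Stable partition: {s0,s1,s3,s5} | {s2,s4} — 2 equivalence classes.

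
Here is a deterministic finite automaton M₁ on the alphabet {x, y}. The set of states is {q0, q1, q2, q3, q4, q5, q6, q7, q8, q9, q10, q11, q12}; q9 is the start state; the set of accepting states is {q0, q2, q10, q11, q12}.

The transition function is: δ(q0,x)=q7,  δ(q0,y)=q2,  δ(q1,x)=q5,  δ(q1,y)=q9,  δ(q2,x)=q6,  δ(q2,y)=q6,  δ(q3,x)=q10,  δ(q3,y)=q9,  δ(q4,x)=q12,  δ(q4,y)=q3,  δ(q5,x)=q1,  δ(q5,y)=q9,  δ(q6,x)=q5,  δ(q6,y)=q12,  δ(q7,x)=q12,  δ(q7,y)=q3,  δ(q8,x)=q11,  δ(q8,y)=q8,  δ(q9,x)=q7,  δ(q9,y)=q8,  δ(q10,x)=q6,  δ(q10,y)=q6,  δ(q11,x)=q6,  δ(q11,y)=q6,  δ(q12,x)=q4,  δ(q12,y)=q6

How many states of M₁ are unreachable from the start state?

2

No path from q9 leads to q0, q2; the other 11 states are all reachable.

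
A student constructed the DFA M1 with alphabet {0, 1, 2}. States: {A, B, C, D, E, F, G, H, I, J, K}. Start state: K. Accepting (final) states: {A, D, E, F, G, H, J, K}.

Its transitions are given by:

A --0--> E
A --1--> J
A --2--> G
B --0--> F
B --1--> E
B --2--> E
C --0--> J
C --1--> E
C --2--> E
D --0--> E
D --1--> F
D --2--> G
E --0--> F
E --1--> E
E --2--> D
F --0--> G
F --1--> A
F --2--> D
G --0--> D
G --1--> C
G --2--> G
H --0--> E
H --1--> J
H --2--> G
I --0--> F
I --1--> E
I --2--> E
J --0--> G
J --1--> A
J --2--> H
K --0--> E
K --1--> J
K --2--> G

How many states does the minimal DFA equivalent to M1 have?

5

Reachable states from the start: {A,C,D,E,F,G,H,J,K}. Unreachable: {B,I} — drop them.
Start with accepting vs non-accepting: {A,D,E,F,G,H,J,K} | {C}.
On input 1, block {A,D,E,F,G,H,J,K} splits into {A,D,E,F,H,J,K} and {G}.
Refine {A,D,E,F,H,J,K} on symbol 0: members go to different blocks, giving {A,D,E,H,K} and {F,J}.
Refine {A,D,E,H,K} on symbol 0: members go to different blocks, giving {A,D,H,K} and {E}.
No further refinement is possible. Final partition (5 blocks): {A,D,H,K} | {C} | {G} | {F,J} | {E}.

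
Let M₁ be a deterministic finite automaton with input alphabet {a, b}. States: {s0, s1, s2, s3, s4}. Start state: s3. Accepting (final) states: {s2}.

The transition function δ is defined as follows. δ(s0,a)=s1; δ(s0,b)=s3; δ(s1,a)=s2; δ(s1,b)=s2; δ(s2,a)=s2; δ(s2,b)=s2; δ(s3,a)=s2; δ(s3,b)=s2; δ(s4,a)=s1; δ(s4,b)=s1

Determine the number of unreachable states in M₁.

BFS from s3 reaches {s2, s3}; the 3 state(s) s0, s1, s4 are never visited.

3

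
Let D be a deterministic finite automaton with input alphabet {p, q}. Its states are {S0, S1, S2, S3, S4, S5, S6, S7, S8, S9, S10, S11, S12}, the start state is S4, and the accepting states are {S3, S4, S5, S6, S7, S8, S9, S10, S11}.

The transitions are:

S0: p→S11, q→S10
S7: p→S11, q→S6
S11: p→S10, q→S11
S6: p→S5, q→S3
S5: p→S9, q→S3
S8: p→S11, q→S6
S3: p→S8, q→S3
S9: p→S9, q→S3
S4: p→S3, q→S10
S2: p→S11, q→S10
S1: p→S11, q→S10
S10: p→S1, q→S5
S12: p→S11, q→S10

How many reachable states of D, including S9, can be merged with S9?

3

Reachable states from the start: {S1,S3,S4,S5,S6,S8,S9,S10,S11}. Unreachable: {S0,S2,S7,S12} — drop them.
Start with accepting vs non-accepting: {S3,S4,S5,S6,S8,S9,S10,S11} | {S1}.
Refine {S3,S4,S5,S6,S8,S9,S10,S11} on symbol p: members go to different blocks, giving {S3,S4,S5,S6,S8,S9,S11} and {S10}.
Split {S3,S4,S5,S6,S8,S9,S11} by δ(·,p) → {S3,S4,S5,S6,S8,S9} and {S11}.
Refine {S3,S4,S5,S6,S8,S9} on symbol p: members go to different blocks, giving {S3,S4,S5,S6,S9} and {S8}.
Refine {S3,S4,S5,S6,S9} on symbol p: members go to different blocks, giving {S4,S5,S6,S9} and {S3}.
On input p, block {S4,S5,S6,S9} splits into {S5,S6,S9} and {S4}.
No further refinement is possible. Final partition (7 blocks): {S5,S6,S9} | {S1} | {S10} | {S11} | {S8} | {S3} | {S4}.
State S9 belongs to the block {S5,S6,S9}, which has 3 states.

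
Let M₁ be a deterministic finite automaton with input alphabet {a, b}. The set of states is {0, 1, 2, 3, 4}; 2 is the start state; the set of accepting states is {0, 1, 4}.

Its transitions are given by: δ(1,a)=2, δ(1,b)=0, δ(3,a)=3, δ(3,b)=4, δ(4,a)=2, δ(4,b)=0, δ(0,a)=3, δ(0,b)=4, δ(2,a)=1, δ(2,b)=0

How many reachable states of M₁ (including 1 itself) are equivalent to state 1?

2

P0 = {0,1,4} | {2,3}.
On input a, block {2,3} splits into {2} and {3}.
Refine {0,1,4} on symbol a: members go to different blocks, giving {1,4} and {0}.
Stable partition: {1,4} | {2} | {3} | {0} — 4 equivalence classes.
State 1 belongs to the block {1,4}, which has 2 states.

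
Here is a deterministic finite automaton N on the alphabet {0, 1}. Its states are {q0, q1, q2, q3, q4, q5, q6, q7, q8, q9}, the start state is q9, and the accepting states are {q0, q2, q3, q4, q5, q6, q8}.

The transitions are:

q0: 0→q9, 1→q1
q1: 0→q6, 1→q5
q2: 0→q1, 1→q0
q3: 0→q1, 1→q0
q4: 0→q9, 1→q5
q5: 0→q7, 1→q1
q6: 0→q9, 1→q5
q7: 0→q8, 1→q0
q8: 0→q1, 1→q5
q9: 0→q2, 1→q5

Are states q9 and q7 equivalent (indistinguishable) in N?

States {q3,q4} cannot be reached from the start state, so discard them.
P0 = {q0,q2,q5,q6,q8} | {q1,q7,q9}.
On input 1, block {q0,q2,q5,q6,q8} splits into {q2,q6,q8} and {q0,q5}.
The partition is now stable with 3 blocks: {q2,q6,q8} | {q1,q7,q9} | {q0,q5}.
q9 and q7 lie in the same block of the stable partition, so they are equivalent — no string distinguishes them.

Yes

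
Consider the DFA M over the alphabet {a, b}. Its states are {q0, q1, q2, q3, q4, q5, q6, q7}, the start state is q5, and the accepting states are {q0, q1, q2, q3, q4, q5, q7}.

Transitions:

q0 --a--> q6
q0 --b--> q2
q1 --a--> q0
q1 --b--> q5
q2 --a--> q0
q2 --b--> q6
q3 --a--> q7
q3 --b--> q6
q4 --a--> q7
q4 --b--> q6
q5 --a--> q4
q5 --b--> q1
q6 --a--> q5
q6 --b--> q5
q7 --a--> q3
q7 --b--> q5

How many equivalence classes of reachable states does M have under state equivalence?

7

Every state is reachable, so we keep all 8.
Start with accepting vs non-accepting: {q0,q1,q2,q3,q4,q5,q7} | {q6}.
Refine {q0,q1,q2,q3,q4,q5,q7} on symbol a: members go to different blocks, giving {q1,q2,q3,q4,q5,q7} and {q0}.
On input a, block {q1,q2,q3,q4,q5,q7} splits into {q3,q4,q5,q7} and {q1,q2}.
Split {q3,q4,q5,q7} by δ(·,b) → {q3,q4} and {q5} and {q7}.
Split {q1,q2} by δ(·,b) → {q1} and {q2}.
Stable partition: {q3,q4} | {q6} | {q0} | {q1} | {q5} | {q7} | {q2} — 7 equivalence classes.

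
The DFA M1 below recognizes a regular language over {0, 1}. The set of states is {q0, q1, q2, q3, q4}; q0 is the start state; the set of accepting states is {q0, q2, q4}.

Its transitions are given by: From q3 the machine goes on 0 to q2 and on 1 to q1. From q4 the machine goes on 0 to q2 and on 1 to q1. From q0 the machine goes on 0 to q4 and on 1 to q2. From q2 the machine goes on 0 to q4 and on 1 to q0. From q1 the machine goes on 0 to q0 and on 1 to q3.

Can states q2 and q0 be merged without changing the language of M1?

Yes

Every state is reachable, so we keep all 5.
Start with accepting vs non-accepting: {q0,q2,q4} | {q1,q3}.
On input 1, block {q0,q2,q4} splits into {q0,q2} and {q4}.
Stable partition: {q0,q2} | {q1,q3} | {q4} — 3 equivalence classes.
q2 and q0 lie in the same block of the stable partition, so they are equivalent — no string distinguishes them.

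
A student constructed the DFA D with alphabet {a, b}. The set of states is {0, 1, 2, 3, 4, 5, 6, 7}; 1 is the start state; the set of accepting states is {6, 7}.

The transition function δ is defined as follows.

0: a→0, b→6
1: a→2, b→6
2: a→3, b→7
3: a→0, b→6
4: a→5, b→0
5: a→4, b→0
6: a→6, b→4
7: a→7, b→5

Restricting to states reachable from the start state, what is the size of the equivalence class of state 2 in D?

4

Every state is reachable, so we keep all 8.
P0 = {6,7} | {0,1,2,3,4,5}.
Refine {0,1,2,3,4,5} on symbol b: members go to different blocks, giving {0,1,2,3} and {4,5}.
The partition is now stable with 3 blocks: {6,7} | {0,1,2,3} | {4,5}.
State 2 belongs to the block {0,1,2,3}, which has 4 states.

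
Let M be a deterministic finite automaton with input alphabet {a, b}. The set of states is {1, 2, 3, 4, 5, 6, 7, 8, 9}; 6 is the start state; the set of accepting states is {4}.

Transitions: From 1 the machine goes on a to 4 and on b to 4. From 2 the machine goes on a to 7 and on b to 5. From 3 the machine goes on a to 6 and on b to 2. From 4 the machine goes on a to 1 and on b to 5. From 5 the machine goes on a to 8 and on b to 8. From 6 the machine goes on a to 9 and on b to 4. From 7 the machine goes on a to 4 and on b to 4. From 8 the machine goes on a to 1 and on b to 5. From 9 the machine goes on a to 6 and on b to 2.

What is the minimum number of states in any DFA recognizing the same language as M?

6

First remove the unreachable states {3}; 8 states remain.
P0 = {4} | {1,2,5,6,7,8,9}.
Split {1,2,5,6,7,8,9} by δ(·,a) → {2,5,6,8,9} and {1,7}.
Refine {2,5,6,8,9} on symbol a: members go to different blocks, giving {5,6,9} and {2,8}.
On input a, block {5,6,9} splits into {6,9} and {5}.
Refine {6,9} on symbol b: members go to different blocks, giving {6} and {9}.
No further refinement is possible. Final partition (6 blocks): {4} | {6} | {1,7} | {2,8} | {5} | {9}.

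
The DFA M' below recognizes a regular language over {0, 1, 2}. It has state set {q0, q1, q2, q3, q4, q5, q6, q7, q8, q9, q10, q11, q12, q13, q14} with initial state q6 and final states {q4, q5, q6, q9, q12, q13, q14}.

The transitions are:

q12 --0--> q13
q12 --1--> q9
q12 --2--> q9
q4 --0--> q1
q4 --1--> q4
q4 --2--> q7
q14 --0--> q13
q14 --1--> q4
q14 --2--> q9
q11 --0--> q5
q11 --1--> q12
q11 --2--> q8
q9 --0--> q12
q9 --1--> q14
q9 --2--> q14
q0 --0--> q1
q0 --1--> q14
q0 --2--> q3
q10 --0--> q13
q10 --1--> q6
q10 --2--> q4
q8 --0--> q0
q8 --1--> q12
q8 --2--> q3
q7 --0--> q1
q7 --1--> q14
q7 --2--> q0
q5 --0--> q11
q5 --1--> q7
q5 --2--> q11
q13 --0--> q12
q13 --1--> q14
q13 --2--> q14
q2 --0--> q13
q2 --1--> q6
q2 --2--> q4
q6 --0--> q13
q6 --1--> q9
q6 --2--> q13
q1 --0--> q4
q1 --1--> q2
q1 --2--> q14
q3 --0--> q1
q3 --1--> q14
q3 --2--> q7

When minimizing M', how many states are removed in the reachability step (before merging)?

Starting at q6 and following transitions, the reachable set is {q0, q1, q2, q3, q4, q6, q7, q9, q12, q13, q14}. That leaves q5, q8, q10, q11 unreachable — 4 in total.

4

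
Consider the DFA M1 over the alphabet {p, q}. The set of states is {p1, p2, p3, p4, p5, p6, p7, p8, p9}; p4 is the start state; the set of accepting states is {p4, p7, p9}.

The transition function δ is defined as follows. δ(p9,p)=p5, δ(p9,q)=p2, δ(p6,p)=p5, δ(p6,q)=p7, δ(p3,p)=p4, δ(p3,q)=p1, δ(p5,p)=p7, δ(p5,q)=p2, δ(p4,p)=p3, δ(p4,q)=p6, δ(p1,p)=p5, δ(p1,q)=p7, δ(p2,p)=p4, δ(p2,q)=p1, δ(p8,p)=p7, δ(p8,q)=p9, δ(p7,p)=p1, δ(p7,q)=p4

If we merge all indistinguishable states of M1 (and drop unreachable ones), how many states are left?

5

States {p8,p9} cannot be reached from the start state, so discard them.
P0 = {p4,p7} | {p1,p2,p3,p5,p6}.
Split {p4,p7} by δ(·,q) → {p4} and {p7}.
On input p, block {p1,p2,p3,p5,p6} splits into {p1,p6} and {p2,p3} and {p5}.
The partition is now stable with 5 blocks: {p4} | {p1,p6} | {p7} | {p2,p3} | {p5}.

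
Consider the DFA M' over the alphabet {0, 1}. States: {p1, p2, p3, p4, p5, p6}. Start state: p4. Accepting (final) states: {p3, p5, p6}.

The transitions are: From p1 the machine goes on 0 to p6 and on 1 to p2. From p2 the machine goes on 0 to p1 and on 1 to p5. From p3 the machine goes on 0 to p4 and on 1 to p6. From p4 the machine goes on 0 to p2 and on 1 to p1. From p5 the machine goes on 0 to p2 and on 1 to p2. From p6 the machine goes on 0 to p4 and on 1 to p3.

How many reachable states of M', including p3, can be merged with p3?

Every state is reachable, so we keep all 6.
Start with accepting vs non-accepting: {p3,p5,p6} | {p1,p2,p4}.
Refine {p3,p5,p6} on symbol 1: members go to different blocks, giving {p3,p6} and {p5}.
Split {p1,p2,p4} by δ(·,0) → {p2,p4} and {p1}.
Split {p2,p4} by δ(·,0) → {p2} and {p4}.
No further refinement is possible. Final partition (5 blocks): {p3,p6} | {p2} | {p5} | {p1} | {p4}.
The equivalence class containing p3 is {p3,p6}, of size 2.

2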